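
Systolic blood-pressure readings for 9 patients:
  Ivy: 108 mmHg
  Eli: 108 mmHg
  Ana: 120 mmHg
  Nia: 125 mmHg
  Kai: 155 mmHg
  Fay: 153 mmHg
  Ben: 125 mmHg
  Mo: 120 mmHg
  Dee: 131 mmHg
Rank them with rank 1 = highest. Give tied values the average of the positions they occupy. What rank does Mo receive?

Sorted (descending): 155, 153, 131, 125, 125, 120, 120, 108, 108
The 2 values of 125 occupy positions 4–5 → average rank (4+5)/2 = 4.5.
The 2 values of 120 occupy positions 6–7 → average rank (6+7)/2 = 6.5.
The 2 values of 108 occupy positions 8–9 → average rank (8+9)/2 = 8.5.
Mo has value 120 mmHg → rank 6.5.

6.5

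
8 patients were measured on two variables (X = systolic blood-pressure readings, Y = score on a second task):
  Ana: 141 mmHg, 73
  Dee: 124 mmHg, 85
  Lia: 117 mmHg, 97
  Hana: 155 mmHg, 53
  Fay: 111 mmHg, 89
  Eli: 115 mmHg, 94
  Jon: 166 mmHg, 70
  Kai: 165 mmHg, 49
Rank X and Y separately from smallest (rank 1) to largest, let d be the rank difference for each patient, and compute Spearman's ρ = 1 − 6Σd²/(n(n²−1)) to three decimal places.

Ranks of variable 1: 5, 4, 3, 6, 1, 2, 8, 7
Ranks of variable 2: 4, 5, 8, 2, 6, 7, 3, 1
d = r₁ − r₂: 1, -1, -5, 4, -5, -5, 5, 6
d²: 1, 1, 25, 16, 25, 25, 25, 36; Σd² = 154
ρ = 1 − 6·154/(8·63) = 1 − 924/504 = -0.833

-0.833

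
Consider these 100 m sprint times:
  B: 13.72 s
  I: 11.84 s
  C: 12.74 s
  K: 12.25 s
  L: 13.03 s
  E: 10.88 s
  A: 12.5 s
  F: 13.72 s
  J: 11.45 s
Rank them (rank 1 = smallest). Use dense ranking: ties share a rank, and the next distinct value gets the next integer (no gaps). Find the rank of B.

Sorted (ascending): 10.88, 11.45, 11.84, 12.25, 12.5, 12.74, 13.03, 13.72, 13.72
The 2 values of 13.72 share dense rank 8.
Remaining distinct values take the next consecutive integers.
B has value 13.72 s → rank 8.

8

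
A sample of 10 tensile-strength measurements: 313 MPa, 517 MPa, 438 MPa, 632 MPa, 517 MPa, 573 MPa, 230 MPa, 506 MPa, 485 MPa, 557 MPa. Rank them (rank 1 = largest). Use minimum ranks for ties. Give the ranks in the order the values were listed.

9, 4, 8, 1, 4, 2, 10, 6, 7, 3

Sorted (descending): 632, 573, 557, 517, 517, 506, 485, 438, 313, 230
The 2 values of 517 occupy positions 4–5 → each gets rank 4.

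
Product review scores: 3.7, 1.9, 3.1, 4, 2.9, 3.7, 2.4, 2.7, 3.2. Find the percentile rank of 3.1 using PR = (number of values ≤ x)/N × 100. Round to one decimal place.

55.6

N = 9.
Strictly below 3.1: 4. Equal to 3.1: 1.
PR = 5/9 × 100 = 55.6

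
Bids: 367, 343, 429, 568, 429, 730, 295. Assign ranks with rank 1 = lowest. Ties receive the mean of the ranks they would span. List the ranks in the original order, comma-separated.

3, 2, 4.5, 6, 4.5, 7, 1

Sorted (ascending): 295, 343, 367, 429, 429, 568, 730
The 2 values of 429 occupy positions 4–5 → average rank (4+5)/2 = 4.5.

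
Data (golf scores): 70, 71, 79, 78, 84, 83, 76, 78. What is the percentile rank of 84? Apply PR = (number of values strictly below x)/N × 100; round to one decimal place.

87.5

N = 8.
Strictly below 84: 7. Equal to 84: 1.
PR = 7/8 × 100 = 87.5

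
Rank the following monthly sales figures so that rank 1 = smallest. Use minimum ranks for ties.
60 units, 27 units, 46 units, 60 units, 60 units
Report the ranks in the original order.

Sorted (ascending): 27, 46, 60, 60, 60
The 3 values of 60 occupy positions 3–5 → each gets rank 3.

3, 1, 2, 3, 3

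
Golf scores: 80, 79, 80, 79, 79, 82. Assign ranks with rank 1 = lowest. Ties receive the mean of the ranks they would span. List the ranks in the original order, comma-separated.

Sorted (ascending): 79, 79, 79, 80, 80, 82
The 3 values of 79 occupy positions 1–3 → average rank 2.
The 2 values of 80 occupy positions 4–5 → average rank (4+5)/2 = 4.5.

4.5, 2, 4.5, 2, 2, 6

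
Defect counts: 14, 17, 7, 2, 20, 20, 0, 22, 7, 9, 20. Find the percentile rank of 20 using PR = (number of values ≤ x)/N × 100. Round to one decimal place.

90.9

N = 11.
Strictly below 20: 7. Equal to 20: 3.
PR = 10/11 × 100 = 90.9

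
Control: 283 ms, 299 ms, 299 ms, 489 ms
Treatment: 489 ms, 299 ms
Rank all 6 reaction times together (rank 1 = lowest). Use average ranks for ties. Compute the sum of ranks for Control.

Sorted (ascending): 283, 299, 299, 299, 489, 489
The 3 values of 299 occupy positions 2–4 → average rank 3.
The 2 values of 489 occupy positions 5–6 → average rank (5+6)/2 = 5.5.
Control values → pooled ranks: 283→1, 299→3, 299→3, 489→5.5
Rank sum = 1 + 3 + 3 + 5.5 = 12.5

12.5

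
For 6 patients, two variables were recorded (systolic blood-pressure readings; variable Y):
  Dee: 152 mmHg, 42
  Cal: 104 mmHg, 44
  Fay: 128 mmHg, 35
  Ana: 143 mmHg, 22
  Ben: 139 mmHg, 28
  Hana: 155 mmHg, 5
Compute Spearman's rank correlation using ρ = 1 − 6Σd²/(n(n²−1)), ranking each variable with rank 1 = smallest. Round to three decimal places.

Ranks of variable 1: 5, 1, 2, 4, 3, 6
Ranks of variable 2: 5, 6, 4, 2, 3, 1
d = r₁ − r₂: 0, -5, -2, 2, 0, 5
d²: 0, 25, 4, 4, 0, 25; Σd² = 58
ρ = 1 − 6·58/(6·35) = 1 − 348/210 = -0.657

-0.657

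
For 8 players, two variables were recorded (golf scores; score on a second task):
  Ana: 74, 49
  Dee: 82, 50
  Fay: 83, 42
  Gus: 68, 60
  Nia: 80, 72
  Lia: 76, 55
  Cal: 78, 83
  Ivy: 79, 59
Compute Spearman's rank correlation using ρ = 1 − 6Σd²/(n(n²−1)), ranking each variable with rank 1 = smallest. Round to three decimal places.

Ranks of variable 1: 2, 7, 8, 1, 6, 3, 4, 5
Ranks of variable 2: 2, 3, 1, 6, 7, 4, 8, 5
d = r₁ − r₂: 0, 4, 7, -5, -1, -1, -4, 0
d²: 0, 16, 49, 25, 1, 1, 16, 0; Σd² = 108
ρ = 1 − 6·108/(8·63) = 1 − 648/504 = -0.286

-0.286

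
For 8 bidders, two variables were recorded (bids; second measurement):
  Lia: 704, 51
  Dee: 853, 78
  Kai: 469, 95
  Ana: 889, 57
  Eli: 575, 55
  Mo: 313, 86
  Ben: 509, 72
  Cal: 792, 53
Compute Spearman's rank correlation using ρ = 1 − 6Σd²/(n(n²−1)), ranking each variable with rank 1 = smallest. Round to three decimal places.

-0.500

Ranks of variable 1: 5, 7, 2, 8, 4, 1, 3, 6
Ranks of variable 2: 1, 6, 8, 4, 3, 7, 5, 2
d = r₁ − r₂: 4, 1, -6, 4, 1, -6, -2, 4
d²: 16, 1, 36, 16, 1, 36, 4, 16; Σd² = 126
ρ = 1 − 6·126/(8·63) = 1 − 756/504 = -0.500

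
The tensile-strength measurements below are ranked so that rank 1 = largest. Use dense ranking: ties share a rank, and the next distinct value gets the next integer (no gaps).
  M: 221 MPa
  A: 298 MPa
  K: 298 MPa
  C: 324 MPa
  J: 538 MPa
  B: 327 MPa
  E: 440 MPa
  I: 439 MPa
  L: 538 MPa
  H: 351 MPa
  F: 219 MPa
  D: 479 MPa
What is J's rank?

Sorted (descending): 538, 538, 479, 440, 439, 351, 327, 324, 298, 298, 221, 219
The 2 values of 538 share dense rank 1.
The 2 values of 298 share dense rank 8.
Remaining distinct values take the next consecutive integers.
J has value 538 MPa → rank 1.

1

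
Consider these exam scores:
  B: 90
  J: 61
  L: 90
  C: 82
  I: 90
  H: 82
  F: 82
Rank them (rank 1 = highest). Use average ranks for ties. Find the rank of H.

5

Sorted (descending): 90, 90, 90, 82, 82, 82, 61
The 3 values of 90 occupy positions 1–3 → average rank 2.
The 3 values of 82 occupy positions 4–6 → average rank 5.
H has value 82 → rank 5.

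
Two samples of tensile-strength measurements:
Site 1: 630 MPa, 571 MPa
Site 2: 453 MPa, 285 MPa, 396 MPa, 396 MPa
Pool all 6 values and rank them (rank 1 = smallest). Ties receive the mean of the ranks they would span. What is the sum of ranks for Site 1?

Sorted (ascending): 285, 396, 396, 453, 571, 630
The 2 values of 396 occupy positions 2–3 → average rank (2+3)/2 = 2.5.
Site 1 values → pooled ranks: 630→6, 571→5
Rank sum = 6 + 5 = 11

11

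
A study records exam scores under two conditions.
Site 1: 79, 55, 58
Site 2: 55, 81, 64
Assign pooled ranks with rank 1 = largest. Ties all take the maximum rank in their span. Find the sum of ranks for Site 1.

12

Sorted (descending): 81, 79, 64, 58, 55, 55
The 2 values of 55 occupy positions 5–6 → each gets rank 6.
Site 1 values → pooled ranks: 79→2, 55→6, 58→4
Rank sum = 2 + 6 + 4 = 12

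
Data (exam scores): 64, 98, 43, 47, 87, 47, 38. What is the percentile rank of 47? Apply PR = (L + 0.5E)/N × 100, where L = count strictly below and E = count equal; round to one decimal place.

42.9

N = 7.
Strictly below 47: 2. Equal to 47: 2.
PR = (2 + 0.5·2)/7 × 100 = 42.9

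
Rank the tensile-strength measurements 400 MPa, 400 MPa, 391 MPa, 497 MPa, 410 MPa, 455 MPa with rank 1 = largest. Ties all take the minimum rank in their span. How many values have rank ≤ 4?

Sorted (descending): 497, 455, 410, 400, 400, 391
The 2 values of 400 occupy positions 4–5 → each gets rank 4.
Ranks ≤ 4: {1, 2, 3, 4, 4} → 5 values.

5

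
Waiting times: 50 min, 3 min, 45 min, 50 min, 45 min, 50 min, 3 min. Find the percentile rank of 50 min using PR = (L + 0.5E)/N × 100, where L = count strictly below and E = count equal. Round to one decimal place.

N = 7.
Strictly below 50: 4. Equal to 50: 3.
PR = (4 + 0.5·3)/7 × 100 = 78.6

78.6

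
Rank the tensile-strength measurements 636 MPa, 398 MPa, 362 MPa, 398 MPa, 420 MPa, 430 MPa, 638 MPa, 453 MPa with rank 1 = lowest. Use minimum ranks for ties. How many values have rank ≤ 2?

3

Sorted (ascending): 362, 398, 398, 420, 430, 453, 636, 638
The 2 values of 398 occupy positions 2–3 → each gets rank 2.
Ranks ≤ 2: {1, 2, 2} → 3 values.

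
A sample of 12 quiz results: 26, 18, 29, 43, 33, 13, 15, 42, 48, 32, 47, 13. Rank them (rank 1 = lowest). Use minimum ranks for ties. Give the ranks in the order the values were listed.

5, 4, 6, 10, 8, 1, 3, 9, 12, 7, 11, 1

Sorted (ascending): 13, 13, 15, 18, 26, 29, 32, 33, 42, 43, 47, 48
The 2 values of 13 occupy positions 1–2 → each gets rank 1.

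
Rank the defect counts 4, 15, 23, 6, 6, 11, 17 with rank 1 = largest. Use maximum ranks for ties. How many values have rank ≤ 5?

4

Sorted (descending): 23, 17, 15, 11, 6, 6, 4
The 2 values of 6 occupy positions 5–6 → each gets rank 6.
Ranks ≤ 5: {1, 2, 3, 4} → 4 values.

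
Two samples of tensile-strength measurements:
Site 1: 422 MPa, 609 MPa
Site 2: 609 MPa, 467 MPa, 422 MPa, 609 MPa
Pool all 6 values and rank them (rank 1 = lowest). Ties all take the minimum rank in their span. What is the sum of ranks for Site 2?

Sorted (ascending): 422, 422, 467, 609, 609, 609
The 2 values of 422 occupy positions 1–2 → each gets rank 1.
The 3 values of 609 occupy positions 4–6 → each gets rank 4.
Site 2 values → pooled ranks: 609→4, 467→3, 422→1, 609→4
Rank sum = 4 + 3 + 1 + 4 = 12

12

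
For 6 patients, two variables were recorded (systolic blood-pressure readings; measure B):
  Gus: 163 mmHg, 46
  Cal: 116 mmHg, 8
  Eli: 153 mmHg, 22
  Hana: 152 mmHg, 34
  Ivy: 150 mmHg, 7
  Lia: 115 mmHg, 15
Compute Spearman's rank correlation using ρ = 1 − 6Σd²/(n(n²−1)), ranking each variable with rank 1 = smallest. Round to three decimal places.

0.714

Ranks of variable 1: 6, 2, 5, 4, 3, 1
Ranks of variable 2: 6, 2, 4, 5, 1, 3
d = r₁ − r₂: 0, 0, 1, -1, 2, -2
d²: 0, 0, 1, 1, 4, 4; Σd² = 10
ρ = 1 − 6·10/(6·35) = 1 − 60/210 = 0.714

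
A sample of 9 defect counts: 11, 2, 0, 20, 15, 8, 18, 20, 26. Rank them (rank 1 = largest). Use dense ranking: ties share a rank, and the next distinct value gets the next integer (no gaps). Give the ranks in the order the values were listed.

Sorted (descending): 26, 20, 20, 18, 15, 11, 8, 2, 0
The 2 values of 20 share dense rank 2.
Remaining distinct values take the next consecutive integers.

5, 7, 8, 2, 4, 6, 3, 2, 1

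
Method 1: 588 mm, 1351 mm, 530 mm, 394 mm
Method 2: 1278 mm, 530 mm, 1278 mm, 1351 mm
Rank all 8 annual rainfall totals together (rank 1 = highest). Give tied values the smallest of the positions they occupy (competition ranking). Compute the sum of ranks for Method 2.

13

Sorted (descending): 1351, 1351, 1278, 1278, 588, 530, 530, 394
The 2 values of 1351 occupy positions 1–2 → each gets rank 1.
The 2 values of 1278 occupy positions 3–4 → each gets rank 3.
The 2 values of 530 occupy positions 6–7 → each gets rank 6.
Method 2 values → pooled ranks: 1278→3, 530→6, 1278→3, 1351→1
Rank sum = 3 + 6 + 3 + 1 = 13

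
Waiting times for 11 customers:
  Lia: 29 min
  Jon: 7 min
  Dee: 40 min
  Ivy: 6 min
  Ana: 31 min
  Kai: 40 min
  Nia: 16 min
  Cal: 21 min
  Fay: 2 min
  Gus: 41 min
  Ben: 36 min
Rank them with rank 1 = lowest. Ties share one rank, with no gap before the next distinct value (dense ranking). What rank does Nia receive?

4

Sorted (ascending): 2, 6, 7, 16, 21, 29, 31, 36, 40, 40, 41
The 2 values of 40 share dense rank 9.
Remaining distinct values take the next consecutive integers.
Nia has value 16 min → rank 4.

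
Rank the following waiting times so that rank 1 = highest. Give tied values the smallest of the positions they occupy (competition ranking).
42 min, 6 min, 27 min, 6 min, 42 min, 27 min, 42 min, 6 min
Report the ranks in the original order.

Sorted (descending): 42, 42, 42, 27, 27, 6, 6, 6
The 3 values of 42 occupy positions 1–3 → each gets rank 1.
The 2 values of 27 occupy positions 4–5 → each gets rank 4.
The 3 values of 6 occupy positions 6–8 → each gets rank 6.

1, 6, 4, 6, 1, 4, 1, 6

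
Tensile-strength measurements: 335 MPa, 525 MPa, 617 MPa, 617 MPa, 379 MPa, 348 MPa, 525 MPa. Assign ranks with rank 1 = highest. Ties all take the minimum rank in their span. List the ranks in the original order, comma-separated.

7, 3, 1, 1, 5, 6, 3

Sorted (descending): 617, 617, 525, 525, 379, 348, 335
The 2 values of 617 occupy positions 1–2 → each gets rank 1.
The 2 values of 525 occupy positions 3–4 → each gets rank 3.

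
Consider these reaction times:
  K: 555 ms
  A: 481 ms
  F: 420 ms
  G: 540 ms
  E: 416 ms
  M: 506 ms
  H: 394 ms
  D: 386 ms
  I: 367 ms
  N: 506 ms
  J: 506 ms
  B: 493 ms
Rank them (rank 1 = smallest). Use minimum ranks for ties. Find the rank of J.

8

Sorted (ascending): 367, 386, 394, 416, 420, 481, 493, 506, 506, 506, 540, 555
The 3 values of 506 occupy positions 8–10 → each gets rank 8.
J has value 506 ms → rank 8.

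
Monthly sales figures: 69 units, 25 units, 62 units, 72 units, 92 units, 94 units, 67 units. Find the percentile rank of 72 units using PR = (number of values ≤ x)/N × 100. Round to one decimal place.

71.4

N = 7.
Strictly below 72: 4. Equal to 72: 1.
PR = 5/7 × 100 = 71.4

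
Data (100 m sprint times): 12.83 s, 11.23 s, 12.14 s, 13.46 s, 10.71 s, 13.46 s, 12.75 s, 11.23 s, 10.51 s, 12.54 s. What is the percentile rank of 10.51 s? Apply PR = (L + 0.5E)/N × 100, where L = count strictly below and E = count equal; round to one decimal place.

N = 10.
Strictly below 10.51: 0. Equal to 10.51: 1.
PR = (0 + 0.5·1)/10 × 100 = 5.0

5.0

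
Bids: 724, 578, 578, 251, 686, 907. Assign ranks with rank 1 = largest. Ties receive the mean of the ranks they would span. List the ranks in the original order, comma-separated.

2, 4.5, 4.5, 6, 3, 1

Sorted (descending): 907, 724, 686, 578, 578, 251
The 2 values of 578 occupy positions 4–5 → average rank (4+5)/2 = 4.5.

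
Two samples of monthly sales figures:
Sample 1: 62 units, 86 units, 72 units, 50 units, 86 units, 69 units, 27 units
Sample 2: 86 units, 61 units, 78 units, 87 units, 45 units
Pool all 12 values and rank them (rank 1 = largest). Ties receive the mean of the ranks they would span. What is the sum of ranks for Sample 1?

49

Sorted (descending): 87, 86, 86, 86, 78, 72, 69, 62, 61, 50, 45, 27
The 3 values of 86 occupy positions 2–4 → average rank 3.
Sample 1 values → pooled ranks: 62→8, 86→3, 72→6, 50→10, 86→3, 69→7, 27→12
Rank sum = 8 + 3 + 6 + 10 + 3 + 7 + 12 = 49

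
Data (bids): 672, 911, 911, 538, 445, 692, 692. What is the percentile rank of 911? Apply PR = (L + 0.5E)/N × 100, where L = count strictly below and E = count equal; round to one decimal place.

N = 7.
Strictly below 911: 5. Equal to 911: 2.
PR = (5 + 0.5·2)/7 × 100 = 85.7

85.7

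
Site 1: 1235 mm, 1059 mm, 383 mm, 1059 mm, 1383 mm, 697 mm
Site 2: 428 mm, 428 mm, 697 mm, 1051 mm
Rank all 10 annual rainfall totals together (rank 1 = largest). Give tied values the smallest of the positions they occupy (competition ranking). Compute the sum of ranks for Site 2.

Sorted (descending): 1383, 1235, 1059, 1059, 1051, 697, 697, 428, 428, 383
The 2 values of 1059 occupy positions 3–4 → each gets rank 3.
The 2 values of 697 occupy positions 6–7 → each gets rank 6.
The 2 values of 428 occupy positions 8–9 → each gets rank 8.
Site 2 values → pooled ranks: 428→8, 428→8, 697→6, 1051→5
Rank sum = 8 + 8 + 6 + 5 = 27

27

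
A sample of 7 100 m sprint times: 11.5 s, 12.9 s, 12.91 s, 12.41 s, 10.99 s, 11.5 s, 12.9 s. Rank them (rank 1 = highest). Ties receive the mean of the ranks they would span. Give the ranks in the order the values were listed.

5.5, 2.5, 1, 4, 7, 5.5, 2.5

Sorted (descending): 12.91, 12.9, 12.9, 12.41, 11.5, 11.5, 10.99
The 2 values of 12.9 occupy positions 2–3 → average rank (2+3)/2 = 2.5.
The 2 values of 11.5 occupy positions 5–6 → average rank (5+6)/2 = 5.5.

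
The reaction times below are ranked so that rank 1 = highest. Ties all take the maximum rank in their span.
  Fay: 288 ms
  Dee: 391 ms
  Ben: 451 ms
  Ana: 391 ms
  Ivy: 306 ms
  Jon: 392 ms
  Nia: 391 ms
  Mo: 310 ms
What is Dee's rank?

5

Sorted (descending): 451, 392, 391, 391, 391, 310, 306, 288
The 3 values of 391 occupy positions 3–5 → each gets rank 5.
Dee has value 391 ms → rank 5.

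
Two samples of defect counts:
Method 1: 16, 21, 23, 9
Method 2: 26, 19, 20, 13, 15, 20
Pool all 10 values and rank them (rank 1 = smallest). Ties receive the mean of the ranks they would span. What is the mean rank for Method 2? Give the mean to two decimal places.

Sorted (ascending): 9, 13, 15, 16, 19, 20, 20, 21, 23, 26
The 2 values of 20 occupy positions 6–7 → average rank (6+7)/2 = 6.5.
Method 2 values → pooled ranks: 26→10, 19→5, 20→6.5, 13→2, 15→3, 20→6.5
Mean rank = (10 + 5 + 6.5 + 2 + 3 + 6.5) / 6 = 5.50

5.50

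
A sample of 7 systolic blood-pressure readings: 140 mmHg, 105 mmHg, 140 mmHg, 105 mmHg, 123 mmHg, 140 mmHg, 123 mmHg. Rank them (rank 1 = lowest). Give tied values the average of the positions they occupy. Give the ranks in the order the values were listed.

Sorted (ascending): 105, 105, 123, 123, 140, 140, 140
The 2 values of 105 occupy positions 1–2 → average rank (1+2)/2 = 1.5.
The 2 values of 123 occupy positions 3–4 → average rank (3+4)/2 = 3.5.
The 3 values of 140 occupy positions 5–7 → average rank 6.

6, 1.5, 6, 1.5, 3.5, 6, 3.5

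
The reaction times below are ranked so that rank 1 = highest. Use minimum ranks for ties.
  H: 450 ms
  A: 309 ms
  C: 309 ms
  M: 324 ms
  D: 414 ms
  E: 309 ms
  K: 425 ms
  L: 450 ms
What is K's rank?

3

Sorted (descending): 450, 450, 425, 414, 324, 309, 309, 309
The 2 values of 450 occupy positions 1–2 → each gets rank 1.
The 3 values of 309 occupy positions 6–8 → each gets rank 6.
K has value 425 ms → rank 3.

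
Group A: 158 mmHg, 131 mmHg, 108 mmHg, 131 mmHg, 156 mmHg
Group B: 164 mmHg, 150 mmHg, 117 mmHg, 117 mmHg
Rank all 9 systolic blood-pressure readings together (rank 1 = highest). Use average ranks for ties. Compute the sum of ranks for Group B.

Sorted (descending): 164, 158, 156, 150, 131, 131, 117, 117, 108
The 2 values of 131 occupy positions 5–6 → average rank (5+6)/2 = 5.5.
The 2 values of 117 occupy positions 7–8 → average rank (7+8)/2 = 7.5.
Group B values → pooled ranks: 164→1, 150→4, 117→7.5, 117→7.5
Rank sum = 1 + 4 + 7.5 + 7.5 = 20

20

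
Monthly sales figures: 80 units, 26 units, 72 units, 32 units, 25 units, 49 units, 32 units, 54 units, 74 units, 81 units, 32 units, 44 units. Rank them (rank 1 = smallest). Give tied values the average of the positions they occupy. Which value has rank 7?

Sorted (ascending): 25, 26, 32, 32, 32, 44, 49, 54, 72, 74, 80, 81
The 3 values of 32 occupy positions 3–5 → average rank 4.
Rank 7 → value 49.

49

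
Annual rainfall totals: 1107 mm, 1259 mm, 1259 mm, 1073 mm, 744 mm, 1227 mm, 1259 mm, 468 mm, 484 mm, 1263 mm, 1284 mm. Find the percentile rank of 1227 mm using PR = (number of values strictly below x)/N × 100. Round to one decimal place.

45.5

N = 11.
Strictly below 1227: 5. Equal to 1227: 1.
PR = 5/11 × 100 = 45.5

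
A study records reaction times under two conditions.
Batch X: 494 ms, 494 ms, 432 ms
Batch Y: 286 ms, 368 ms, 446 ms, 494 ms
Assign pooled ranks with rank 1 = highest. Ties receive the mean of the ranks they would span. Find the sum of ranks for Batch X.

9

Sorted (descending): 494, 494, 494, 446, 432, 368, 286
The 3 values of 494 occupy positions 1–3 → average rank 2.
Batch X values → pooled ranks: 494→2, 494→2, 432→5
Rank sum = 2 + 2 + 5 = 9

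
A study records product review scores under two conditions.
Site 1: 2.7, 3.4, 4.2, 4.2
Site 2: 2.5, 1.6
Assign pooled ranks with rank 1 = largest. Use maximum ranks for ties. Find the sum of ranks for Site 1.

11

Sorted (descending): 4.2, 4.2, 3.4, 2.7, 2.5, 1.6
The 2 values of 4.2 occupy positions 1–2 → each gets rank 2.
Site 1 values → pooled ranks: 2.7→4, 3.4→3, 4.2→2, 4.2→2
Rank sum = 4 + 3 + 2 + 2 = 11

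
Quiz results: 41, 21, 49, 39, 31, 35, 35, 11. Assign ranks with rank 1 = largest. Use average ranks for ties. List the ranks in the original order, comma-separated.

Sorted (descending): 49, 41, 39, 35, 35, 31, 21, 11
The 2 values of 35 occupy positions 4–5 → average rank (4+5)/2 = 4.5.

2, 7, 1, 3, 6, 4.5, 4.5, 8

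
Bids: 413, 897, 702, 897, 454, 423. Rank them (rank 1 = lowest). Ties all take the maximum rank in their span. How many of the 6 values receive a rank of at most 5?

4

Sorted (ascending): 413, 423, 454, 702, 897, 897
The 2 values of 897 occupy positions 5–6 → each gets rank 6.
Ranks ≤ 5: {1, 2, 3, 4} → 4 values.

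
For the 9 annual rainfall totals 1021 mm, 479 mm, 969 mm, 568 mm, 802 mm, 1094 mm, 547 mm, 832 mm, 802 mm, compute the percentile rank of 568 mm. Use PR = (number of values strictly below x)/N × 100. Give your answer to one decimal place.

22.2

N = 9.
Strictly below 568: 2. Equal to 568: 1.
PR = 2/9 × 100 = 22.2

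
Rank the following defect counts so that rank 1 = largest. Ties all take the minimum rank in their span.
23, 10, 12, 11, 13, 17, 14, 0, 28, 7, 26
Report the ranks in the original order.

Sorted (descending): 28, 26, 23, 17, 14, 13, 12, 11, 10, 7, 0
No ties — each value takes its position as its rank.

3, 9, 7, 8, 6, 4, 5, 11, 1, 10, 2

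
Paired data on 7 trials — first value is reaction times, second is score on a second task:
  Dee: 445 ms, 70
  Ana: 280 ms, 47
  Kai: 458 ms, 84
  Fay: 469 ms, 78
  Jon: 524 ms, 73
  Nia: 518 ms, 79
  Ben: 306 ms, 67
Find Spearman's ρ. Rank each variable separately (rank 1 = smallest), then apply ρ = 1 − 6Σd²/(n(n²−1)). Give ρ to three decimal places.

Ranks of variable 1: 3, 1, 4, 5, 7, 6, 2
Ranks of variable 2: 3, 1, 7, 5, 4, 6, 2
d = r₁ − r₂: 0, 0, -3, 0, 3, 0, 0
d²: 0, 0, 9, 0, 9, 0, 0; Σd² = 18
ρ = 1 − 6·18/(7·48) = 1 − 108/336 = 0.679

0.679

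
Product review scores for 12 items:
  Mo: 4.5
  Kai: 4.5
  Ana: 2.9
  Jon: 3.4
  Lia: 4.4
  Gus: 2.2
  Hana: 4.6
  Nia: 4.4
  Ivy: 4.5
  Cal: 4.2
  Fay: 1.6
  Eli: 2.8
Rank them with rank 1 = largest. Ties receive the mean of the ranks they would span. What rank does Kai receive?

Sorted (descending): 4.6, 4.5, 4.5, 4.5, 4.4, 4.4, 4.2, 3.4, 2.9, 2.8, 2.2, 1.6
The 3 values of 4.5 occupy positions 2–4 → average rank 3.
The 2 values of 4.4 occupy positions 5–6 → average rank (5+6)/2 = 5.5.
Kai has value 4.5 → rank 3.

3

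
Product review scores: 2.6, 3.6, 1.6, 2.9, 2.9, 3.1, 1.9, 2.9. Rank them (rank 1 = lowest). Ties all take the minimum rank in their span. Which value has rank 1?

Sorted (ascending): 1.6, 1.9, 2.6, 2.9, 2.9, 2.9, 3.1, 3.6
The 3 values of 2.9 occupy positions 4–6 → each gets rank 4.
Rank 1 → value 1.6.

1.6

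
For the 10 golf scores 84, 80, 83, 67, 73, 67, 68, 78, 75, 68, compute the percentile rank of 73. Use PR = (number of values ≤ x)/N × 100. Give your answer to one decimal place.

N = 10.
Strictly below 73: 4. Equal to 73: 1.
PR = 5/10 × 100 = 50.0

50.0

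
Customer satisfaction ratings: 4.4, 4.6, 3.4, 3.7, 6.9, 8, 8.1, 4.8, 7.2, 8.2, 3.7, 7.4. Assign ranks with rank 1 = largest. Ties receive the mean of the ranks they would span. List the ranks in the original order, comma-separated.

9, 8, 12, 10.5, 6, 3, 2, 7, 5, 1, 10.5, 4

Sorted (descending): 8.2, 8.1, 8, 7.4, 7.2, 6.9, 4.8, 4.6, 4.4, 3.7, 3.7, 3.4
The 2 values of 3.7 occupy positions 10–11 → average rank (10+11)/2 = 10.5.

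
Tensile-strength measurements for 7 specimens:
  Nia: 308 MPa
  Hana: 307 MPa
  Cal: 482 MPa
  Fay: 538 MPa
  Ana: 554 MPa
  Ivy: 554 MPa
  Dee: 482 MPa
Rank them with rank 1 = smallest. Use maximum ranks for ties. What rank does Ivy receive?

Sorted (ascending): 307, 308, 482, 482, 538, 554, 554
The 2 values of 482 occupy positions 3–4 → each gets rank 4.
The 2 values of 554 occupy positions 6–7 → each gets rank 7.
Ivy has value 554 MPa → rank 7.

7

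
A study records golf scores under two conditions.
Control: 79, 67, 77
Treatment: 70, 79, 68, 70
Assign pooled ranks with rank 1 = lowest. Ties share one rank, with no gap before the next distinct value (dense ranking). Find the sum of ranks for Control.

Sorted (ascending): 67, 68, 70, 70, 77, 79, 79
The 2 values of 70 share dense rank 3.
The 2 values of 79 share dense rank 5.
Remaining distinct values take the next consecutive integers.
Control values → pooled ranks: 79→5, 67→1, 77→4
Rank sum = 5 + 1 + 4 = 10

10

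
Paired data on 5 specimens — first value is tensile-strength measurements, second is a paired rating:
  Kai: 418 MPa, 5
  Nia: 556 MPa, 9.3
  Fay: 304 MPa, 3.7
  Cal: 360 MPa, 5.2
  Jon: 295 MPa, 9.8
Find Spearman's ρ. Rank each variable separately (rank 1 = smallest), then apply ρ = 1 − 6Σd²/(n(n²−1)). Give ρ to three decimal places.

Ranks of variable 1: 4, 5, 2, 3, 1
Ranks of variable 2: 2, 4, 1, 3, 5
d = r₁ − r₂: 2, 1, 1, 0, -4
d²: 4, 1, 1, 0, 16; Σd² = 22
ρ = 1 − 6·22/(5·24) = 1 − 132/120 = -0.100

-0.100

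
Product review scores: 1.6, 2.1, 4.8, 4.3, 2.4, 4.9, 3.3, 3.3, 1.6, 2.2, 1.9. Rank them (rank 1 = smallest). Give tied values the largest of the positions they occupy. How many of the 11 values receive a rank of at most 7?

6

Sorted (ascending): 1.6, 1.6, 1.9, 2.1, 2.2, 2.4, 3.3, 3.3, 4.3, 4.8, 4.9
The 2 values of 1.6 occupy positions 1–2 → each gets rank 2.
The 2 values of 3.3 occupy positions 7–8 → each gets rank 8.
Ranks ≤ 7: {2, 2, 3, 4, 5, 6} → 6 values.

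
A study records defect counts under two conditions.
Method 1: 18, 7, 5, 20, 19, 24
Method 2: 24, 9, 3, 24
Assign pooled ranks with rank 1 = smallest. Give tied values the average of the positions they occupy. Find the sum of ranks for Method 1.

Sorted (ascending): 3, 5, 7, 9, 18, 19, 20, 24, 24, 24
The 3 values of 24 occupy positions 8–10 → average rank 9.
Method 1 values → pooled ranks: 18→5, 7→3, 5→2, 20→7, 19→6, 24→9
Rank sum = 5 + 3 + 2 + 7 + 6 + 9 = 32

32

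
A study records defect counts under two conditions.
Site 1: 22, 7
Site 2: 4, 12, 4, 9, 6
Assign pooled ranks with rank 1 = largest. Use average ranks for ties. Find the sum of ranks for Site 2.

Sorted (descending): 22, 12, 9, 7, 6, 4, 4
The 2 values of 4 occupy positions 6–7 → average rank (6+7)/2 = 6.5.
Site 2 values → pooled ranks: 4→6.5, 12→2, 4→6.5, 9→3, 6→5
Rank sum = 6.5 + 2 + 6.5 + 3 + 5 = 23

23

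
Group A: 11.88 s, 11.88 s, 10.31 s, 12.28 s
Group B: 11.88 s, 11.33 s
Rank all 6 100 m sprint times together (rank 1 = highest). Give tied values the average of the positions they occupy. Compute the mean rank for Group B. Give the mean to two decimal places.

4.00

Sorted (descending): 12.28, 11.88, 11.88, 11.88, 11.33, 10.31
The 3 values of 11.88 occupy positions 2–4 → average rank 3.
Group B values → pooled ranks: 11.88→3, 11.33→5
Mean rank = (3 + 5) / 2 = 4.00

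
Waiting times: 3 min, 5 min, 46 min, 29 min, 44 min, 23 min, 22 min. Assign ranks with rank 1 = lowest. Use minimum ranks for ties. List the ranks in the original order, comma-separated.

Sorted (ascending): 3, 5, 22, 23, 29, 44, 46
No ties — each value takes its position as its rank.

1, 2, 7, 5, 6, 4, 3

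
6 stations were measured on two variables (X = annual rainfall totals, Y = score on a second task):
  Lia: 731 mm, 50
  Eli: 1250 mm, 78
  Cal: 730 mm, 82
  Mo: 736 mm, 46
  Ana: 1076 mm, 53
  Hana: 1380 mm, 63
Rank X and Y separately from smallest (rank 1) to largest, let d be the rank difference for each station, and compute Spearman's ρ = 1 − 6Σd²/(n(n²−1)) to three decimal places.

Ranks of variable 1: 2, 5, 1, 3, 4, 6
Ranks of variable 2: 2, 5, 6, 1, 3, 4
d = r₁ − r₂: 0, 0, -5, 2, 1, 2
d²: 0, 0, 25, 4, 1, 4; Σd² = 34
ρ = 1 − 6·34/(6·35) = 1 − 204/210 = 0.029

0.029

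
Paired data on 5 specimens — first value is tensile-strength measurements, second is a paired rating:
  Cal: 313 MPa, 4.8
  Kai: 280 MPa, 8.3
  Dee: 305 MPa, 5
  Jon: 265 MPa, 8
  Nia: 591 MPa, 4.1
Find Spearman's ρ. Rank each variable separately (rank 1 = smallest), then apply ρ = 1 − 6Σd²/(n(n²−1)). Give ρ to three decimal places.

Ranks of variable 1: 4, 2, 3, 1, 5
Ranks of variable 2: 2, 5, 3, 4, 1
d = r₁ − r₂: 2, -3, 0, -3, 4
d²: 4, 9, 0, 9, 16; Σd² = 38
ρ = 1 − 6·38/(5·24) = 1 − 228/120 = -0.900

-0.900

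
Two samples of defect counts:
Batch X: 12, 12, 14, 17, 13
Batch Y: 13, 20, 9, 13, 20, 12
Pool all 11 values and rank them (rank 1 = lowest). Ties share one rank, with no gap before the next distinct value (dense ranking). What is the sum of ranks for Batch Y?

21

Sorted (ascending): 9, 12, 12, 12, 13, 13, 13, 14, 17, 20, 20
The 3 values of 12 share dense rank 2.
The 3 values of 13 share dense rank 3.
The 2 values of 20 share dense rank 6.
Remaining distinct values take the next consecutive integers.
Batch Y values → pooled ranks: 13→3, 20→6, 9→1, 13→3, 20→6, 12→2
Rank sum = 3 + 6 + 1 + 3 + 6 + 2 = 21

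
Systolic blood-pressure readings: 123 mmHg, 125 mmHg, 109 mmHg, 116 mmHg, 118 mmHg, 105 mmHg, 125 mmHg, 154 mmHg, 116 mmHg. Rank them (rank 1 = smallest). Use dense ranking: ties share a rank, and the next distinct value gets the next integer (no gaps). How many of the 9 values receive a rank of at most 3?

4

Sorted (ascending): 105, 109, 116, 116, 118, 123, 125, 125, 154
The 2 values of 116 share dense rank 3.
The 2 values of 125 share dense rank 6.
Remaining distinct values take the next consecutive integers.
Ranks ≤ 3: {1, 2, 3, 3} → 4 values.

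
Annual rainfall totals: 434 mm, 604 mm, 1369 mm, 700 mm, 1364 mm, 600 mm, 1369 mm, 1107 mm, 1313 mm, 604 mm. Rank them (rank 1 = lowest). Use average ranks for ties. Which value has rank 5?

700

Sorted (ascending): 434, 600, 604, 604, 700, 1107, 1313, 1364, 1369, 1369
The 2 values of 604 occupy positions 3–4 → average rank (3+4)/2 = 3.5.
The 2 values of 1369 occupy positions 9–10 → average rank (9+10)/2 = 9.5.
Rank 5 → value 700.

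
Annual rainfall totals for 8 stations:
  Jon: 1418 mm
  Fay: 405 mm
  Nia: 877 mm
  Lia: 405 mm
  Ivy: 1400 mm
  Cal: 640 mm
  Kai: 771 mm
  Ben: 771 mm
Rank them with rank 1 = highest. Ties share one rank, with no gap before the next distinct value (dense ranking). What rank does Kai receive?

Sorted (descending): 1418, 1400, 877, 771, 771, 640, 405, 405
The 2 values of 771 share dense rank 4.
The 2 values of 405 share dense rank 6.
Remaining distinct values take the next consecutive integers.
Kai has value 771 mm → rank 4.

4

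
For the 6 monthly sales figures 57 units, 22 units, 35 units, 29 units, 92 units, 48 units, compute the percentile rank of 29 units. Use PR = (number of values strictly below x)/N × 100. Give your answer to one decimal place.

N = 6.
Strictly below 29: 1. Equal to 29: 1.
PR = 1/6 × 100 = 16.7

16.7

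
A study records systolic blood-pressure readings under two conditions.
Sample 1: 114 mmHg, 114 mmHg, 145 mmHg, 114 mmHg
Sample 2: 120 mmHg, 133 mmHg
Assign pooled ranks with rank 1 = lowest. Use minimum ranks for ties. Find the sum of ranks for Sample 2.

9

Sorted (ascending): 114, 114, 114, 120, 133, 145
The 3 values of 114 occupy positions 1–3 → each gets rank 1.
Sample 2 values → pooled ranks: 120→4, 133→5
Rank sum = 4 + 5 = 9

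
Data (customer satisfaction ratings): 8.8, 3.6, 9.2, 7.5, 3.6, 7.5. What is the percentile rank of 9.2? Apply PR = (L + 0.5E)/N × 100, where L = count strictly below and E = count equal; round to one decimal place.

N = 6.
Strictly below 9.2: 5. Equal to 9.2: 1.
PR = (5 + 0.5·1)/6 × 100 = 91.7

91.7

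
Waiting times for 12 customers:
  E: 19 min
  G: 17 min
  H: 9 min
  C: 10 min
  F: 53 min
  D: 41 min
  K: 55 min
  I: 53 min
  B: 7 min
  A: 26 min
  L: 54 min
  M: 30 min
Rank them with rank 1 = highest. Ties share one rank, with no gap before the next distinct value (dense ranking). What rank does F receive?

3

Sorted (descending): 55, 54, 53, 53, 41, 30, 26, 19, 17, 10, 9, 7
The 2 values of 53 share dense rank 3.
Remaining distinct values take the next consecutive integers.
F has value 53 min → rank 3.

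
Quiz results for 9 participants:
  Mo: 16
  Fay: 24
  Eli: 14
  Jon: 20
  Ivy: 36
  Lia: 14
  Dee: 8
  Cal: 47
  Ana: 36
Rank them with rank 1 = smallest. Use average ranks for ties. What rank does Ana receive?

7.5

Sorted (ascending): 8, 14, 14, 16, 20, 24, 36, 36, 47
The 2 values of 14 occupy positions 2–3 → average rank (2+3)/2 = 2.5.
The 2 values of 36 occupy positions 7–8 → average rank (7+8)/2 = 7.5.
Ana has value 36 → rank 7.5.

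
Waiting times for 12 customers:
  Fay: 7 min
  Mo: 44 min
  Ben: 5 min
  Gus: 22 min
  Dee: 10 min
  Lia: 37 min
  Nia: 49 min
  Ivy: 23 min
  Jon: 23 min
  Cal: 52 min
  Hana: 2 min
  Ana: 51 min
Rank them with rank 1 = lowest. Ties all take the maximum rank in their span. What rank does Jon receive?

Sorted (ascending): 2, 5, 7, 10, 22, 23, 23, 37, 44, 49, 51, 52
The 2 values of 23 occupy positions 6–7 → each gets rank 7.
Jon has value 23 min → rank 7.

7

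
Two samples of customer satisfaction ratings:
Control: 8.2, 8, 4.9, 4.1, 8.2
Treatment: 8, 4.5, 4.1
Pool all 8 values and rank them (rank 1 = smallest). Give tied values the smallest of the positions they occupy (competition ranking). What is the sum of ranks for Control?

Sorted (ascending): 4.1, 4.1, 4.5, 4.9, 8, 8, 8.2, 8.2
The 2 values of 4.1 occupy positions 1–2 → each gets rank 1.
The 2 values of 8 occupy positions 5–6 → each gets rank 5.
The 2 values of 8.2 occupy positions 7–8 → each gets rank 7.
Control values → pooled ranks: 8.2→7, 8→5, 4.9→4, 4.1→1, 8.2→7
Rank sum = 7 + 5 + 4 + 1 + 7 = 24

24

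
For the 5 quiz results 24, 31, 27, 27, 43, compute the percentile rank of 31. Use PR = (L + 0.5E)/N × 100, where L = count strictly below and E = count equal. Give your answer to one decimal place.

N = 5.
Strictly below 31: 3. Equal to 31: 1.
PR = (3 + 0.5·1)/5 × 100 = 70.0

70.0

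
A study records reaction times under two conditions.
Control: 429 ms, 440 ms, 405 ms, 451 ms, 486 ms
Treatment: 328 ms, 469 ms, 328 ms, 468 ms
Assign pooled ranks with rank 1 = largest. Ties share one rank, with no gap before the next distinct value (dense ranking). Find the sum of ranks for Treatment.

Sorted (descending): 486, 469, 468, 451, 440, 429, 405, 328, 328
The 2 values of 328 share dense rank 8.
Remaining distinct values take the next consecutive integers.
Treatment values → pooled ranks: 328→8, 469→2, 328→8, 468→3
Rank sum = 8 + 2 + 8 + 3 = 21

21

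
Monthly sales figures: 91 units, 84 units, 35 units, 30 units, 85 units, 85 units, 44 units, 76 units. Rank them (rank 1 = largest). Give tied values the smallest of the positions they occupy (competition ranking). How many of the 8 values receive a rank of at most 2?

3

Sorted (descending): 91, 85, 85, 84, 76, 44, 35, 30
The 2 values of 85 occupy positions 2–3 → each gets rank 2.
Ranks ≤ 2: {1, 2, 2} → 3 values.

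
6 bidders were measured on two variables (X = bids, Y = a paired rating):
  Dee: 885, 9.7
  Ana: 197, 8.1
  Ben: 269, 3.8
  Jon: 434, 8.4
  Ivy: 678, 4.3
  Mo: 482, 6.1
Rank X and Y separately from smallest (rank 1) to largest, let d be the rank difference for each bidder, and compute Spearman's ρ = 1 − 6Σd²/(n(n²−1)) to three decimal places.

Ranks of variable 1: 6, 1, 2, 3, 5, 4
Ranks of variable 2: 6, 4, 1, 5, 2, 3
d = r₁ − r₂: 0, -3, 1, -2, 3, 1
d²: 0, 9, 1, 4, 9, 1; Σd² = 24
ρ = 1 − 6·24/(6·35) = 1 − 144/210 = 0.314

0.314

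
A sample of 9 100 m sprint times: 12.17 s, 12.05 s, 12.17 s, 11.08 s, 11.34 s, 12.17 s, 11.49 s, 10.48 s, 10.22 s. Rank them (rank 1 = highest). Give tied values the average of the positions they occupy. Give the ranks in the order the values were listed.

Sorted (descending): 12.17, 12.17, 12.17, 12.05, 11.49, 11.34, 11.08, 10.48, 10.22
The 3 values of 12.17 occupy positions 1–3 → average rank 2.

2, 4, 2, 7, 6, 2, 5, 8, 9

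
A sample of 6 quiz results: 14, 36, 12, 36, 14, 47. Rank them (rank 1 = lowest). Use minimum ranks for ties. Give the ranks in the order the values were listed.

2, 4, 1, 4, 2, 6

Sorted (ascending): 12, 14, 14, 36, 36, 47
The 2 values of 14 occupy positions 2–3 → each gets rank 2.
The 2 values of 36 occupy positions 4–5 → each gets rank 4.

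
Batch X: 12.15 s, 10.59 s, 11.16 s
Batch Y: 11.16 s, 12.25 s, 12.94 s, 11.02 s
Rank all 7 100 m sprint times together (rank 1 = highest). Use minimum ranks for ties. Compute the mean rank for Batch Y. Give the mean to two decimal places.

Sorted (descending): 12.94, 12.25, 12.15, 11.16, 11.16, 11.02, 10.59
The 2 values of 11.16 occupy positions 4–5 → each gets rank 4.
Batch Y values → pooled ranks: 11.16→4, 12.25→2, 12.94→1, 11.02→6
Mean rank = (4 + 2 + 1 + 6) / 4 = 3.25

3.25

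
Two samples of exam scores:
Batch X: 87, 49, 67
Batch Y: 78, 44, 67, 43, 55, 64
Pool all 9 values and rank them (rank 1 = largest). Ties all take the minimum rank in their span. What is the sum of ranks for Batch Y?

Sorted (descending): 87, 78, 67, 67, 64, 55, 49, 44, 43
The 2 values of 67 occupy positions 3–4 → each gets rank 3.
Batch Y values → pooled ranks: 78→2, 44→8, 67→3, 43→9, 55→6, 64→5
Rank sum = 2 + 8 + 3 + 9 + 6 + 5 = 33

33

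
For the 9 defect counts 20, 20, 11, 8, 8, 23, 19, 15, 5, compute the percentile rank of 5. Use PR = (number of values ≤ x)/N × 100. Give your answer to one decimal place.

11.1

N = 9.
Strictly below 5: 0. Equal to 5: 1.
PR = 1/9 × 100 = 11.1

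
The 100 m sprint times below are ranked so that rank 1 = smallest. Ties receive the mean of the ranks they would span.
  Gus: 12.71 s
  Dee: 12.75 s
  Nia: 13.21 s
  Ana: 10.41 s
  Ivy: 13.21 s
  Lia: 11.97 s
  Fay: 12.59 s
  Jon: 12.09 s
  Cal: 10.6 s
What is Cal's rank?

Sorted (ascending): 10.41, 10.6, 11.97, 12.09, 12.59, 12.71, 12.75, 13.21, 13.21
The 2 values of 13.21 occupy positions 8–9 → average rank (8+9)/2 = 8.5.
Cal has value 10.6 s → rank 2.

2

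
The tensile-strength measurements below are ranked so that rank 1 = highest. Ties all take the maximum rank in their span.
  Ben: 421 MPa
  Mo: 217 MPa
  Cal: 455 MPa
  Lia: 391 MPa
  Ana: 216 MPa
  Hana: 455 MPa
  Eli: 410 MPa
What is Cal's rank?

Sorted (descending): 455, 455, 421, 410, 391, 217, 216
The 2 values of 455 occupy positions 1–2 → each gets rank 2.
Cal has value 455 MPa → rank 2.

2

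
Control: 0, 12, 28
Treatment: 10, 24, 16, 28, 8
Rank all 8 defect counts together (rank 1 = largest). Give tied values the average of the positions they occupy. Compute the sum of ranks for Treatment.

Sorted (descending): 28, 28, 24, 16, 12, 10, 8, 0
The 2 values of 28 occupy positions 1–2 → average rank (1+2)/2 = 1.5.
Treatment values → pooled ranks: 10→6, 24→3, 16→4, 28→1.5, 8→7
Rank sum = 6 + 3 + 4 + 1.5 + 7 = 21.5

21.5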